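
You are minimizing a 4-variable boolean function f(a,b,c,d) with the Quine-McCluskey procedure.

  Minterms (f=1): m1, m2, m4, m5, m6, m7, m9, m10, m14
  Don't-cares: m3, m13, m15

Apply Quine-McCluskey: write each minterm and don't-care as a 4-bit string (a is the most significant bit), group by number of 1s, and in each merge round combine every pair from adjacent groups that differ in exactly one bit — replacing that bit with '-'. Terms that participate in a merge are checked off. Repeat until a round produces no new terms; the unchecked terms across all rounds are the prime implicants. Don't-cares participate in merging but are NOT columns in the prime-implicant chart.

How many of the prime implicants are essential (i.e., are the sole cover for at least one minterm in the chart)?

[col 0] 0001*, 0010*, 0011*, 0100*, 0101*, 0110*, 0111*, 1001*, 1010*, 1101*, 1110*, 1111*
[col 1] -001*, -010*, -101*, -110*, -111*, 0-01*, 0-10*, 0-11*, 00-1*, 001-*, 01-0*, 01-1*, 010-*, 011-*, 1-01*, 1-10*, 11-1*, 111-*
[col 2] --01, --10, -1-1, -11-, 0--1, 0-1-, 01--
Prime implicants: --01, --10, -1-1, -11-, 0--1, 0-1-, 01--
PI chart (minterm → PIs covering it):
  1 | --01,0--1
  2 | --10,0-1-
  4 | 01--  (sole → essential)
  5 | --01,-1-1,0--1,01--
  6 | --10,-11-,0-1-,01--
  7 | -1-1,-11-,0--1,0-1-,01--
  9 | --01  (sole → essential)
  10 | --10  (sole → essential)
  14 | --10,-11-
Essential prime implicants: --01, --10, 01--

3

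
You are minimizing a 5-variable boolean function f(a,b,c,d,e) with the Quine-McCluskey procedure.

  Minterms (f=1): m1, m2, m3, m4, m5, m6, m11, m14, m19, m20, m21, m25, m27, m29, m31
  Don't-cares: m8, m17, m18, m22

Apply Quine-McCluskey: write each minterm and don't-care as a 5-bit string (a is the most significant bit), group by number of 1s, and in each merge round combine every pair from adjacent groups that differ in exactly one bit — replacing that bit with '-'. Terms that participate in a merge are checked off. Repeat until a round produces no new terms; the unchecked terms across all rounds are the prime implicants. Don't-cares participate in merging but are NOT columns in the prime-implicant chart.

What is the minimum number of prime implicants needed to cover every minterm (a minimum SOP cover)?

size-2^0 implicants → 00001(✓)  00010(✓)  00011(✓)  00100(✓)  00101(✓)  00110(✓)  01000  01011(✓)  01110(✓)  10001(✓)  10010(✓)  10011(✓)  10100(✓)  10101(✓)  10110(✓)  11001(✓)  11011(✓)  11101(✓)  11111(✓)
size-2^1 implicants → -0001(✓)  -0010(✓)  -0011(✓)  -0100(✓)  -0101(✓)  -0110(✓)  -1011(✓)  0-011(✓)  0-110  00-01(✓)  00-10(✓)  000-1(✓)  0001-(✓)  001-0(✓)  0010-(✓)  1-001(✓)  1-011(✓)  1-101(✓)  10-01(✓)  10-10(✓)  100-1(✓)  1001-(✓)  101-0(✓)  1010-(✓)  11-01(✓)  11-11(✓)  110-1(✓)  111-1(✓)
size-2^2 implicants → --011  -0-01  -0-10  -00-1  -001-  -01-0  -010-  1--01  1-0-1  11--1
Unchecked terms (primes): --011, -0-01, -0-10, -00-1, -001-, -01-0, -010-, 0-110, 01000, 1--01, 1-0-1, 11--1
Minterm coverage:
  m1 ⊆ -0-01,-00-1
  m2 ⊆ -0-10,-001-
  m3 ⊆ --011,-00-1,-001-
  m4 ⊆ -01-0,-010-
  m5 ⊆ -0-01,-010-
  m6 ⊆ -0-10,-01-0,0-110
  m11 ⊆ --011 [E]
  m14 ⊆ 0-110 [E]
  m19 ⊆ --011,-00-1,-001-,1-0-1
  m20 ⊆ -01-0,-010-
  m21 ⊆ -0-01,-010-,1--01
  m25 ⊆ 1--01,1-0-1,11--1
  m27 ⊆ --011,1-0-1,11--1
  m29 ⊆ 1--01,11--1
  m31 ⊆ 11--1 [E]
E = {--011, 0-110, 11--1}
Petrick residual → -0-01, -0-10, -01-0
Cover = c'de + b'd'e + b'de' + b'ce' + a'cde' + abe  |cover|=6

6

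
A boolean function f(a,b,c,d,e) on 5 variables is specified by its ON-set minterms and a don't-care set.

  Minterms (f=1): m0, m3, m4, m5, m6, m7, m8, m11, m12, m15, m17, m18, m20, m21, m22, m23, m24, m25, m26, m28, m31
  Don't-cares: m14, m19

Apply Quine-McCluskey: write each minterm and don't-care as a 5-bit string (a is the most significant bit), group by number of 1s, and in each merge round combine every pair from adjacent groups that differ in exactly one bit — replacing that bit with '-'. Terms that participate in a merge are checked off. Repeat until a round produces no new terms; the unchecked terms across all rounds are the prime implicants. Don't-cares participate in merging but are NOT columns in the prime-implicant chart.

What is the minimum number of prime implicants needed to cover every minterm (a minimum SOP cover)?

size-2^0 implicants → 00000(✓)  00011(✓)  00100(✓)  00101(✓)  00110(✓)  00111(✓)  01000(✓)  01011(✓)  01100(✓)  01110(✓)  01111(✓)  10001(✓)  10010(✓)  10011(✓)  10100(✓)  10101(✓)  10110(✓)  10111(✓)  11000(✓)  11001(✓)  11010(✓)  11100(✓)  11111(✓)
size-2^1 implicants → -0011(✓)  -0100(✓)  -0101(✓)  -0110(✓)  -0111(✓)  -1000(✓)  -1100(✓)  -1111(✓)  0-000(✓)  0-011(✓)  0-100(✓)  0-110(✓)  0-111(✓)  00-00(✓)  00-11(✓)  001-0(✓)  001-1(✓)  0010-(✓)  0011-(✓)  01-00(✓)  01-11(✓)  011-0(✓)  0111-(✓)  1-001  1-010  1-100(✓)  1-111(✓)  10-01(✓)  10-10(✓)  10-11(✓)  100-1(✓)  1001-(✓)  101-0(✓)  101-1(✓)  1010-(✓)  1011-(✓)  11-00(✓)  110-0  1100-
size-2^2 implicants → --100  --111  -0-11  -01-0(✓)  -01-1(✓)  -010-(✓)  -011-(✓)  -1-00  0--00  0--11  0-1-0  0-11-  001--(✓)  10--1  10-1-  101--(✓)
size-2^3 implicants → -01--
Unchecked terms (primes): --100, --111, -0-11, -01--, -1-00, 0--00, 0--11, 0-1-0, 0-11-, 1-001, 1-010, 10--1, 10-1-, 110-0, 1100-
Minterm coverage:
  m0 ⊆ 0--00 [E]
  m3 ⊆ -0-11,0--11
  m4 ⊆ --100,-01--,0--00,0-1-0
  m5 ⊆ -01-- [E]
  m6 ⊆ -01--,0-1-0,0-11-
  m7 ⊆ --111,-0-11,-01--,0--11,0-11-
  m8 ⊆ -1-00,0--00
  m11 ⊆ 0--11 [E]
  m12 ⊆ --100,-1-00,0--00,0-1-0
  m15 ⊆ --111,0--11,0-11-
  m17 ⊆ 1-001,10--1
  m18 ⊆ 1-010,10-1-
  m20 ⊆ --100,-01--
  m21 ⊆ -01--,10--1
  m22 ⊆ -01--,10-1-
  m23 ⊆ --111,-0-11,-01--,10--1,10-1-
  m24 ⊆ -1-00,110-0,1100-
  m25 ⊆ 1-001,1100-
  m26 ⊆ 1-010,110-0
  m28 ⊆ --100,-1-00
  m31 ⊆ --111 [E]
E = {--111, -01--, 0--00, 0--11}
Petrick residual → -1-00, 1-001, 1-010
Cover = cde + b'c + bd'e' + a'd'e' + a'de + ac'd'e + ac'de'  |cover|=7

7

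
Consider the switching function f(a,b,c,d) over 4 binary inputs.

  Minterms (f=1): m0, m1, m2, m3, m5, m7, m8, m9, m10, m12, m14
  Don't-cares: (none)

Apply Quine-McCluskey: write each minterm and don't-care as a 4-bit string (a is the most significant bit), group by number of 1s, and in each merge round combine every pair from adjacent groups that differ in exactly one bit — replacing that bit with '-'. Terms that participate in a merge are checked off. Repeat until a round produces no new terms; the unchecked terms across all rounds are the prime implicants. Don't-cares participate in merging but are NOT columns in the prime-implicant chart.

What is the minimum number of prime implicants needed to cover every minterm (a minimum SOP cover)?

[col 0] 0000*, 0001*, 0010*, 0011*, 0101*, 0111*, 1000*, 1001*, 1010*, 1100*, 1110*
[col 1] -000*, -001*, -010*, 0-01*, 0-11*, 00-0*, 00-1*, 000-*, 001-*, 01-1*, 1-00*, 1-10*, 10-0*, 100-*, 11-0*
[col 2] -0-0, -00-, 0--1, 00--, 1--0
Prime implicants: -0-0, -00-, 0--1, 00--, 1--0
PI chart (minterm → PIs covering it):
  0 | -0-0,-00-,00--
  1 | -00-,0--1,00--
  2 | -0-0,00--
  3 | 0--1,00--
  5 | 0--1  (sole → essential)
  7 | 0--1  (sole → essential)
  8 | -0-0,-00-,1--0
  9 | -00-  (sole → essential)
  10 | -0-0,1--0
  12 | 1--0  (sole → essential)
  14 | 1--0  (sole → essential)
Essential prime implicants: -00-, 0--1, 1--0
Petrick residual → -0-0
Minimum SOP uses 4 PIs: b'd' + b'c' + a'd + ad'

4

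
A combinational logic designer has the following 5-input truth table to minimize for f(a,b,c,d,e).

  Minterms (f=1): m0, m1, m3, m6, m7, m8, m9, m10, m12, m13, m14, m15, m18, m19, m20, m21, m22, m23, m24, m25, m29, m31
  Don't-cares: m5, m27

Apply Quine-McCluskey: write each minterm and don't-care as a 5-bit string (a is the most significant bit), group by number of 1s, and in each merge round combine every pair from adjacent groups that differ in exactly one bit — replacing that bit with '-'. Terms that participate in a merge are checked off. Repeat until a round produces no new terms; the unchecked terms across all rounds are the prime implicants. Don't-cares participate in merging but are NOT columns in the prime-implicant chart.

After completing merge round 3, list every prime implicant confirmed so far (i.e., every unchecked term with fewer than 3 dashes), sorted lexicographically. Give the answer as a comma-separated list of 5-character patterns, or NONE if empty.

[col 0] 00000*, 00001*, 00011*, 00101*, 00110*, 00111*, 01000*, 01001*, 01010*, 01100*, 01101*, 01110*, 01111*, 10010*, 10011*, 10100*, 10101*, 10110*, 10111*, 11000*, 11001*, 11011*, 11101*, 11111*
[col 1] -0011*, -0101*, -0110*, -0111*, -1000*, -1001*, -1101*, -1111*, 0-000*, 0-001*, 0-101*, 0-110*, 0-111*, 00-01*, 00-11*, 000-1*, 0000-*, 001-1*, 0011-*, 01-00*, 01-01*, 01-10*, 010-0*, 0100-*, 011-0*, 011-1*, 0110-*, 0111-*, 1-011*, 1-101*, 1-111*, 10-10*, 10-11*, 1001-*, 101-0*, 101-1*, 1010-*, 1011-*, 11-01*, 11-11*, 110-1*, 1100-*, 111-1*
[col 2] --101*, --111*, -0-11, -01-1*, -011-, -1-01, -100-, -11-1*, 0--01, 0-00-, 0-1-1*, 0-11-, 00--1, 01--0, 01-0-, 011--, 1--11, 1-1-1*, 10-1-, 101--, 11--1
[col 3] --1-1
Prime implicants: --1-1, -0-11, -011-, -1-01, -100-, 0--01, 0-00-, 0-11-, 00--1, 01--0, 01-0-, 011--, 1--11, 10-1-, 101--, 11--1

-0-11, -011-, -1-01, -100-, 0--01, 0-00-, 0-11-, 00--1, 01--0, 01-0-, 011--, 1--11, 10-1-, 101--, 11--1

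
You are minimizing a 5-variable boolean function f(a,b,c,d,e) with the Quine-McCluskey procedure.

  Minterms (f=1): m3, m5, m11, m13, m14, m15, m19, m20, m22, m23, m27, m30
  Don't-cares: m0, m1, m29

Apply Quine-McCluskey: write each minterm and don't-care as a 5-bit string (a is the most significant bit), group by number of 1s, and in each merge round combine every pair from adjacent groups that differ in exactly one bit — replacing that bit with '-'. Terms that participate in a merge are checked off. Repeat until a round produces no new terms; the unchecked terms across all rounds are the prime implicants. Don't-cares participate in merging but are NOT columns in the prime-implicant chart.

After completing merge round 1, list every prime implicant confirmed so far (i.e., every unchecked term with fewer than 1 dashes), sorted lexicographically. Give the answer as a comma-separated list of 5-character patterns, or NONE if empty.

Round 0: 00000✓ 00001✓ 00011✓ 00101✓ 01011✓ 01101✓ 01110✓ 01111✓ 10011✓ 10100✓ 10110✓ 10111✓ 11011✓ 11101✓ 11110✓
Round 1: -0011✓ -1011✓ -1101 -1110 0-011✓ 0-101 00-01 000-1 0000- 01-11 011-1 0111- 1-011✓ 1-110 10-11 101-0 1011-
Round 2: --011
PIs = {--011, -1101, -1110, 0-101, 00-01, 000-1, 0000-, 01-11, 011-1, 0111-, 1-110, 10-11, 101-0, 1011-}

NONE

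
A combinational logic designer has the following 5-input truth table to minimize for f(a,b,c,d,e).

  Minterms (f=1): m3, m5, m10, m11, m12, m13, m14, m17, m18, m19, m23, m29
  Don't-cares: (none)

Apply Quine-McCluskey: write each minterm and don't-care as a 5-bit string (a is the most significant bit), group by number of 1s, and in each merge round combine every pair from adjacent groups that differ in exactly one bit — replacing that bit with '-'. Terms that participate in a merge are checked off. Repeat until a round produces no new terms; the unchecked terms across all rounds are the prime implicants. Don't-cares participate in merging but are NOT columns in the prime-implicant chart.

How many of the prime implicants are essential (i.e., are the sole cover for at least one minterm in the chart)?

[col 0] 00011*, 00101*, 01010*, 01011*, 01100*, 01101*, 01110*, 10001*, 10010*, 10011*, 10111*, 11101*
[col 1] -0011, -1101, 0-011, 0-101, 01-10, 0101-, 011-0, 0110-, 10-11, 100-1, 1001-
Prime implicants: -0011, -1101, 0-011, 0-101, 01-10, 0101-, 011-0, 0110-, 10-11, 100-1, 1001-
PI chart (minterm → PIs covering it):
  3 | -0011,0-011
  5 | 0-101  (sole → essential)
  10 | 01-10,0101-
  11 | 0-011,0101-
  12 | 011-0,0110-
  13 | -1101,0-101,0110-
  14 | 01-10,011-0
  17 | 100-1  (sole → essential)
  18 | 1001-  (sole → essential)
  19 | -0011,10-11,100-1,1001-
  23 | 10-11  (sole → essential)
  29 | -1101  (sole → essential)
Essential prime implicants: -1101, 0-101, 10-11, 100-1, 1001-

5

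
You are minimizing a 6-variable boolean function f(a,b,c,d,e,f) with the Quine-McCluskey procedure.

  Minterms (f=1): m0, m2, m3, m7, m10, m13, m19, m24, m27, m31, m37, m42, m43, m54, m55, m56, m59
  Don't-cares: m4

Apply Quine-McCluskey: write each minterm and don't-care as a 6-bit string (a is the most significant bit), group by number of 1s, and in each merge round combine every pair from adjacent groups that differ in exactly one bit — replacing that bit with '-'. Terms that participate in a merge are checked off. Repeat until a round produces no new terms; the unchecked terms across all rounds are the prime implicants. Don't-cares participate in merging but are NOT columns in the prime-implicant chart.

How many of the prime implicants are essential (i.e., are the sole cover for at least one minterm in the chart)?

Round 0: 000000✓ 000010✓ 000011✓ 000100✓ 000111✓ 001010✓ 001101 010011✓ 011000✓ 011011✓ 011111✓ 100101 101010✓ 101011✓ 110110✓ 110111✓ 111000✓ 111011✓
Round 1: -01010 -11000 -11011 0-0011 00-010 000-00 000-11 0000-0 00001- 01-011 011-11 1-1011 10101- 11011-
PIs = {-01010, -11000, -11011, 0-0011, 00-010, 000-00, 000-11, 0000-0, 00001-, 001101, 01-011, 011-11, 1-1011, 100101, 10101-, 11011-}
Coverage chart:
  m0: 000-00,0000-0
  m2: 00-010,0000-0,00001-
  m3: 0-0011,000-11,00001-
  m7: 000-11 ←essential
  m10: -01010,00-010
  m13: 001101 ←essential
  m19: 0-0011,01-011
  m24: -11000 ←essential
  m27: -11011,01-011,011-11
  m31: 011-11 ←essential
  m37: 100101 ←essential
  m42: -01010,10101-
  m43: 1-1011,10101-
  m54: 11011- ←essential
  m55: 11011- ←essential
  m56: -11000 ←essential
  m59: -11011,1-1011
Essential: -11000, 000-11, 001101, 011-11, 100101, 11011-

6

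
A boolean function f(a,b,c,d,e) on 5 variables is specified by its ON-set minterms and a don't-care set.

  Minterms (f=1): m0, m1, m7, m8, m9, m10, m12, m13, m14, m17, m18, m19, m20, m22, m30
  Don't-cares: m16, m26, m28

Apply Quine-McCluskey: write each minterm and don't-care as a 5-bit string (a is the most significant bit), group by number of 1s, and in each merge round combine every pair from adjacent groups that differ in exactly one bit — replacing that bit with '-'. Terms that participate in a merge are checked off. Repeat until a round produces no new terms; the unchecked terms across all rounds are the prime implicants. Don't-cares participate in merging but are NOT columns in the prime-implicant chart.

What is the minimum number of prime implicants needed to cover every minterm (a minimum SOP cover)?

size-2^0 implicants → 00000(✓)  00001(✓)  00111  01000(✓)  01001(✓)  01010(✓)  01100(✓)  01101(✓)  01110(✓)  10000(✓)  10001(✓)  10010(✓)  10011(✓)  10100(✓)  10110(✓)  11010(✓)  11100(✓)  11110(✓)
size-2^1 implicants → -0000(✓)  -0001(✓)  -1010(✓)  -1100(✓)  -1110(✓)  0-000(✓)  0-001(✓)  0000-(✓)  01-00(✓)  01-01(✓)  01-10(✓)  010-0(✓)  0100-(✓)  011-0(✓)  0110-(✓)  1-010(✓)  1-100(✓)  1-110(✓)  10-00(✓)  10-10(✓)  100-0(✓)  100-1(✓)  1000-(✓)  1001-(✓)  101-0(✓)  11-10(✓)  111-0(✓)
size-2^2 implicants → -000-  -1-10  -11-0  0-00-  01--0  01-0-  1--10  1-1-0  10--0  100--
Unchecked terms (primes): -000-, -1-10, -11-0, 0-00-, 00111, 01--0, 01-0-, 1--10, 1-1-0, 10--0, 100--
Minterm coverage:
  m0 ⊆ -000-,0-00-
  m1 ⊆ -000-,0-00-
  m7 ⊆ 00111 [E]
  m8 ⊆ 0-00-,01--0,01-0-
  m9 ⊆ 0-00-,01-0-
  m10 ⊆ -1-10,01--0
  m12 ⊆ -11-0,01--0,01-0-
  m13 ⊆ 01-0- [E]
  m14 ⊆ -1-10,-11-0,01--0
  m17 ⊆ -000-,100--
  m18 ⊆ 1--10,10--0,100--
  m19 ⊆ 100-- [E]
  m20 ⊆ 1-1-0,10--0
  m22 ⊆ 1--10,1-1-0,10--0
  m30 ⊆ -1-10,-11-0,1--10,1-1-0
E = {00111, 01-0-, 100--}
Petrick residual → -000-, -1-10, 1-1-0
Cover = b'c'd' + bde' + a'b'cde + a'bd' + ace' + ab'c'  |cover|=6

6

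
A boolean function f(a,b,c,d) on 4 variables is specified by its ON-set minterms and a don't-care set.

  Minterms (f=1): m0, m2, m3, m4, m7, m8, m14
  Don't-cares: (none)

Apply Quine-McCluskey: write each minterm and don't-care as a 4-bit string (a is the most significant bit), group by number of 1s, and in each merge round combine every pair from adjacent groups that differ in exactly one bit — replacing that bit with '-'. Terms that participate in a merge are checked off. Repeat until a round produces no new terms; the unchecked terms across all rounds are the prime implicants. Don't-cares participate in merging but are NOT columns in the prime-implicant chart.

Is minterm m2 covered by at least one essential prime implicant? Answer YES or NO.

Round 0: 0000✓ 0010✓ 0011✓ 0100✓ 0111✓ 1000✓ 1110
Round 1: -000 0-00 0-11 00-0 001-
PIs = {-000, 0-00, 0-11, 00-0, 001-, 1110}
Coverage chart:
  m0: -000,0-00,00-0
  m2: 00-0,001-
  m3: 0-11,001-
  m4: 0-00 ←essential
  m7: 0-11 ←essential
  m8: -000 ←essential
  m14: 1110 ←essential
Essential: -000, 0-00, 0-11, 1110

NO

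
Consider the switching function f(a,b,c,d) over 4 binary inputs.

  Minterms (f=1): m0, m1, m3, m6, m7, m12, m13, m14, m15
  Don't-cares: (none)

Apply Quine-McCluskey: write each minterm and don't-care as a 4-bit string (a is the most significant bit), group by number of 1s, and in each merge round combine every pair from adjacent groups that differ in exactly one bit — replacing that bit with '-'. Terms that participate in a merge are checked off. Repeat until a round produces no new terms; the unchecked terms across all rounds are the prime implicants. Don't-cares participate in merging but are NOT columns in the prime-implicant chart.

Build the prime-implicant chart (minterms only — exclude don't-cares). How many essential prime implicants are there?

size-2^0 implicants → 0000(✓)  0001(✓)  0011(✓)  0110(✓)  0111(✓)  1100(✓)  1101(✓)  1110(✓)  1111(✓)
size-2^1 implicants → -110(✓)  -111(✓)  0-11  00-1  000-  011-(✓)  11-0(✓)  11-1(✓)  110-(✓)  111-(✓)
size-2^2 implicants → -11-  11--
Unchecked terms (primes): -11-, 0-11, 00-1, 000-, 11--
Minterm coverage:
  m0 ⊆ 000- [E]
  m1 ⊆ 00-1,000-
  m3 ⊆ 0-11,00-1
  m6 ⊆ -11- [E]
  m7 ⊆ -11-,0-11
  m12 ⊆ 11-- [E]
  m13 ⊆ 11-- [E]
  m14 ⊆ -11-,11--
  m15 ⊆ -11-,11--
E = {-11-, 000-, 11--}

3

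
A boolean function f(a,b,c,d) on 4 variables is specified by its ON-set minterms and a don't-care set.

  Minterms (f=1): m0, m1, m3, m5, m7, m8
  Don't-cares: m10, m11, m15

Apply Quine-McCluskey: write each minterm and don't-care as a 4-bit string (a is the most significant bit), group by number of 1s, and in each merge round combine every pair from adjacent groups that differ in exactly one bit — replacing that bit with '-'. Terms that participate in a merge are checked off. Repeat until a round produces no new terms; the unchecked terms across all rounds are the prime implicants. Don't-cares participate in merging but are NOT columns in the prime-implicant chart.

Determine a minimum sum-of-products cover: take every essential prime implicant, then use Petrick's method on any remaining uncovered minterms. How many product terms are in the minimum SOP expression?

2

[col 0] 0000*, 0001*, 0011*, 0101*, 0111*, 1000*, 1010*, 1011*, 1111*
[col 1] -000, -011*, -111*, 0-01*, 0-11*, 00-1*, 000-, 01-1*, 1-11*, 10-0, 101-
[col 2] --11, 0--1
Prime implicants: --11, -000, 0--1, 000-, 10-0, 101-
PI chart (minterm → PIs covering it):
  0 | -000,000-
  1 | 0--1,000-
  3 | --11,0--1
  5 | 0--1  (sole → essential)
  7 | --11,0--1
  8 | -000,10-0
Essential prime implicants: 0--1
Petrick residual → -000
Minimum SOP uses 2 PIs: b'c'd' + a'd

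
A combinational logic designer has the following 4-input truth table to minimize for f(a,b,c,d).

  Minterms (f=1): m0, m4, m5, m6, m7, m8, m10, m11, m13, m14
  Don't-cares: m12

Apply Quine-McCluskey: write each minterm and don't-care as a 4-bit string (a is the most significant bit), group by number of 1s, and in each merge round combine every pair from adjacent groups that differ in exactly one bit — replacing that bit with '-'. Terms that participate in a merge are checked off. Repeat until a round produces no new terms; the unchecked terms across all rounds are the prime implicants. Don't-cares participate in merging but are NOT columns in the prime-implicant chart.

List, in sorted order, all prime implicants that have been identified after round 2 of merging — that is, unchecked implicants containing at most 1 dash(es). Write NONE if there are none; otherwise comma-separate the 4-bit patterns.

[col 0] 0000*, 0100*, 0101*, 0110*, 0111*, 1000*, 1010*, 1011*, 1100*, 1101*, 1110*
[col 1] -000*, -100*, -101*, -110*, 0-00*, 01-0*, 01-1*, 010-*, 011-*, 1-00*, 1-10*, 10-0*, 101-, 11-0*, 110-*
[col 2] --00, -1-0, -10-, 01--, 1--0
Prime implicants: --00, -1-0, -10-, 01--, 1--0, 101-

101-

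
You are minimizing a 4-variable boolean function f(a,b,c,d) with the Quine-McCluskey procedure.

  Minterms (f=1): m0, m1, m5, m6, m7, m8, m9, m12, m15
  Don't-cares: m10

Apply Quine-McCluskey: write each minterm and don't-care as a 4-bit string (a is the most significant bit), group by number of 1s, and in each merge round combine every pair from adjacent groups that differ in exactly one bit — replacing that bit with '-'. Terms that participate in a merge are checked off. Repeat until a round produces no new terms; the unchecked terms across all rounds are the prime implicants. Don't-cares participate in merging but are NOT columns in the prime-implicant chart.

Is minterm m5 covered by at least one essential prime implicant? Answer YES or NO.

NO

Round 0: 0000✓ 0001✓ 0101✓ 0110✓ 0111✓ 1000✓ 1001✓ 1010✓ 1100✓ 1111✓
Round 1: -000✓ -001✓ -111 0-01 000-✓ 01-1 011- 1-00 10-0 100-✓
Round 2: -00-
PIs = {-00-, -111, 0-01, 01-1, 011-, 1-00, 10-0}
Coverage chart:
  m0: -00- ←essential
  m1: -00-,0-01
  m5: 0-01,01-1
  m6: 011- ←essential
  m7: -111,01-1,011-
  m8: -00-,1-00,10-0
  m9: -00- ←essential
  m12: 1-00 ←essential
  m15: -111 ←essential
Essential: -00-, -111, 011-, 1-00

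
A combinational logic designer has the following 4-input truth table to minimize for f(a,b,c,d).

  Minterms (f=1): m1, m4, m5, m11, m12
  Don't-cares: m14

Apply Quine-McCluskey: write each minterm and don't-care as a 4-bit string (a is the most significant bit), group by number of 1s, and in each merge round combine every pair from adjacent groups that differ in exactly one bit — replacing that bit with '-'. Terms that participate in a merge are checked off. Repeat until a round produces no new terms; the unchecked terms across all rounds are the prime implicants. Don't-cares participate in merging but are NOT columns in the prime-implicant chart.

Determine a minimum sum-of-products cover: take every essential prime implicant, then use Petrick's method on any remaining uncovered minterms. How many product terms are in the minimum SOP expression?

Round 0: 0001✓ 0100✓ 0101✓ 1011 1100✓ 1110✓
Round 1: -100 0-01 010- 11-0
PIs = {-100, 0-01, 010-, 1011, 11-0}
Coverage chart:
  m1: 0-01 ←essential
  m4: -100,010-
  m5: 0-01,010-
  m11: 1011 ←essential
  m12: -100,11-0
Essential: 0-01, 1011
Petrick residual → -100
Min cover (3 terms): bc'd' + a'c'd + ab'cd

3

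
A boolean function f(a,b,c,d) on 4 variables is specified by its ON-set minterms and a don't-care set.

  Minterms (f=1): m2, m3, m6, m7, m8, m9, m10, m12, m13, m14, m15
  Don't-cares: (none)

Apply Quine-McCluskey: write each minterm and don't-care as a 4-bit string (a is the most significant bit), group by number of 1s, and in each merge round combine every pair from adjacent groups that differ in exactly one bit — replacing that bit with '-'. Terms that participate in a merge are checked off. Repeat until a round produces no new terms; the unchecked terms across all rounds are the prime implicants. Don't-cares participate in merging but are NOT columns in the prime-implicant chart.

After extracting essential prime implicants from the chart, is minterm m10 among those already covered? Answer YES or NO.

[col 0] 0010*, 0011*, 0110*, 0111*, 1000*, 1001*, 1010*, 1100*, 1101*, 1110*, 1111*
[col 1] -010*, -110*, -111*, 0-10*, 0-11*, 001-*, 011-*, 1-00*, 1-01*, 1-10*, 10-0*, 100-*, 11-0*, 11-1*, 110-*, 111-*
[col 2] --10, -11-, 0-1-, 1--0, 1-0-, 11--
Prime implicants: --10, -11-, 0-1-, 1--0, 1-0-, 11--
PI chart (minterm → PIs covering it):
  2 | --10,0-1-
  3 | 0-1-  (sole → essential)
  6 | --10,-11-,0-1-
  7 | -11-,0-1-
  8 | 1--0,1-0-
  9 | 1-0-  (sole → essential)
  10 | --10,1--0
  12 | 1--0,1-0-,11--
  13 | 1-0-,11--
  14 | --10,-11-,1--0,11--
  15 | -11-,11--
Essential prime implicants: 0-1-, 1-0-

NO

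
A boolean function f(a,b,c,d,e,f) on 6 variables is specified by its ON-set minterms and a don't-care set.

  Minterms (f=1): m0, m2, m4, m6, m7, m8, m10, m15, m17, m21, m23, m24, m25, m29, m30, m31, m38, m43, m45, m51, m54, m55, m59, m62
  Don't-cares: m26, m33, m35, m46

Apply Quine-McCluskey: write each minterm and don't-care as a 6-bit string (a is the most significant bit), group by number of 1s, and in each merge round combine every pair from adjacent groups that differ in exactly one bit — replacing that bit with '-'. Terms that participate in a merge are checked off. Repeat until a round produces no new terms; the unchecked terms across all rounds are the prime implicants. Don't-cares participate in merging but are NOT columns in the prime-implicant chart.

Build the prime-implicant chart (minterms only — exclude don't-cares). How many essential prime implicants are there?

5

size-2^0 implicants → 000000(✓)  000010(✓)  000100(✓)  000110(✓)  000111(✓)  001000(✓)  001010(✓)  001111(✓)  010001(✓)  010101(✓)  010111(✓)  011000(✓)  011001(✓)  011010(✓)  011101(✓)  011110(✓)  011111(✓)  100001(✓)  100011(✓)  100110(✓)  101011(✓)  101101  101110(✓)  110011(✓)  110110(✓)  110111(✓)  111011(✓)  111110(✓)
size-2^1 implicants → -00110  -10111  -11110  0-0111(✓)  0-1000(✓)  0-1010(✓)  0-1111(✓)  00-000(✓)  00-010(✓)  00-111(✓)  000-00(✓)  000-10(✓)  0000-0(✓)  0001-0(✓)  00011-  0010-0(✓)  01-001(✓)  01-101(✓)  01-111(✓)  010-01(✓)  0101-1(✓)  011-01(✓)  011-10  0110-0(✓)  01100-  0111-1(✓)  01111-  1-0011(✓)  1-0110(✓)  1-1011(✓)  1-1110(✓)  10-011(✓)  10-110(✓)  1000-1  11-011(✓)  11-110(✓)  110-11  11011-
size-2^2 implicants → 0--111  0-10-0  00-0-0  000--0  01--01  01-1-1  1--011  1--110
Unchecked terms (primes): -00110, -10111, -11110, 0--111, 0-10-0, 00-0-0, 000--0, 00011-, 01--01, 01-1-1, 011-10, 01100-, 01111-, 1--011, 1--110, 1000-1, 101101, 110-11, 11011-
Minterm coverage:
  m0 ⊆ 00-0-0,000--0
  m2 ⊆ 00-0-0,000--0
  m4 ⊆ 000--0 [E]
  m6 ⊆ -00110,000--0,00011-
  m7 ⊆ 0--111,00011-
  m8 ⊆ 0-10-0,00-0-0
  m10 ⊆ 0-10-0,00-0-0
  m15 ⊆ 0--111 [E]
  m17 ⊆ 01--01 [E]
  m21 ⊆ 01--01,01-1-1
  m23 ⊆ -10111,0--111,01-1-1
  m24 ⊆ 0-10-0,01100-
  m25 ⊆ 01--01,01100-
  m29 ⊆ 01--01,01-1-1
  m30 ⊆ -11110,011-10,01111-
  m31 ⊆ 0--111,01-1-1,01111-
  m38 ⊆ -00110,1--110
  m43 ⊆ 1--011 [E]
  m45 ⊆ 101101 [E]
  m51 ⊆ 1--011,110-11
  m54 ⊆ 1--110,11011-
  m55 ⊆ -10111,110-11,11011-
  m59 ⊆ 1--011 [E]
  m62 ⊆ -11110,1--110
E = {0--111, 000--0, 01--01, 1--011, 101101}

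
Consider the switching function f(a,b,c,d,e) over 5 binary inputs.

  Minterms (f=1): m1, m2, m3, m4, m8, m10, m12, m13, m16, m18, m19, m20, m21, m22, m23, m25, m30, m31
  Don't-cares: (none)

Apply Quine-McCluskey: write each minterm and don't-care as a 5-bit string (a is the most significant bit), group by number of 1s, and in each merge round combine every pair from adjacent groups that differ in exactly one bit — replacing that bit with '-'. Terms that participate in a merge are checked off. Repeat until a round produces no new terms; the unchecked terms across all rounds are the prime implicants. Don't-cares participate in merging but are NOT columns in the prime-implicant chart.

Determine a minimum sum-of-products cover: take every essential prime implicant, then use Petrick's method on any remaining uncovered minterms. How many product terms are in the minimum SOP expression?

9

size-2^0 implicants → 00001(✓)  00010(✓)  00011(✓)  00100(✓)  01000(✓)  01010(✓)  01100(✓)  01101(✓)  10000(✓)  10010(✓)  10011(✓)  10100(✓)  10101(✓)  10110(✓)  10111(✓)  11001  11110(✓)  11111(✓)
size-2^1 implicants → -0010(✓)  -0011(✓)  -0100  0-010  0-100  000-1  0001-(✓)  01-00  010-0  0110-  1-110(✓)  1-111(✓)  10-00(✓)  10-10(✓)  10-11(✓)  100-0(✓)  1001-(✓)  101-0(✓)  101-1(✓)  1010-(✓)  1011-(✓)  1111-(✓)
size-2^2 implicants → -001-  1-11-  10--0  10-1-  101--
Unchecked terms (primes): -001-, -0100, 0-010, 0-100, 000-1, 01-00, 010-0, 0110-, 1-11-, 10--0, 10-1-, 101--, 11001
Minterm coverage:
  m1 ⊆ 000-1 [E]
  m2 ⊆ -001-,0-010
  m3 ⊆ -001-,000-1
  m4 ⊆ -0100,0-100
  m8 ⊆ 01-00,010-0
  m10 ⊆ 0-010,010-0
  m12 ⊆ 0-100,01-00,0110-
  m13 ⊆ 0110- [E]
  m16 ⊆ 10--0 [E]
  m18 ⊆ -001-,10--0,10-1-
  m19 ⊆ -001-,10-1-
  m20 ⊆ -0100,10--0,101--
  m21 ⊆ 101-- [E]
  m22 ⊆ 1-11-,10--0,10-1-,101--
  m23 ⊆ 1-11-,10-1-,101--
  m25 ⊆ 11001 [E]
  m30 ⊆ 1-11- [E]
  m31 ⊆ 1-11- [E]
E = {000-1, 0110-, 1-11-, 10--0, 101--, 11001}
Petrick residual → -001-, -0100, 010-0
Cover = b'c'd + b'cd'e' + a'b'c'e + a'bc'e' + a'bcd' + acd + ab'e' + ab'c + abc'd'e  |cover|=9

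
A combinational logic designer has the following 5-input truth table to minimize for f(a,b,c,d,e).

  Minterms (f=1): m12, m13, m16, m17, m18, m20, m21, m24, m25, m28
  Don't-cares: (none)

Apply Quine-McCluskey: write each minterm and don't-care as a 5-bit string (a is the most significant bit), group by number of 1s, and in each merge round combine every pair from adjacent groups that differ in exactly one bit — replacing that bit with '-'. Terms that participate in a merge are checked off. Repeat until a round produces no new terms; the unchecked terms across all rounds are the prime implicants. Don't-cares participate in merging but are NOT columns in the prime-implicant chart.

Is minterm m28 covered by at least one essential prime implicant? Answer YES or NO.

size-2^0 implicants → 01100(✓)  01101(✓)  10000(✓)  10001(✓)  10010(✓)  10100(✓)  10101(✓)  11000(✓)  11001(✓)  11100(✓)
size-2^1 implicants → -1100  0110-  1-000(✓)  1-001(✓)  1-100(✓)  10-00(✓)  10-01(✓)  100-0  1000-(✓)  1010-(✓)  11-00(✓)  1100-(✓)
size-2^2 implicants → 1--00  1-00-  10-0-
Unchecked terms (primes): -1100, 0110-, 1--00, 1-00-, 10-0-, 100-0
Minterm coverage:
  m12 ⊆ -1100,0110-
  m13 ⊆ 0110- [E]
  m16 ⊆ 1--00,1-00-,10-0-,100-0
  m17 ⊆ 1-00-,10-0-
  m18 ⊆ 100-0 [E]
  m20 ⊆ 1--00,10-0-
  m21 ⊆ 10-0- [E]
  m24 ⊆ 1--00,1-00-
  m25 ⊆ 1-00- [E]
  m28 ⊆ -1100,1--00
E = {0110-, 1-00-, 10-0-, 100-0}

NO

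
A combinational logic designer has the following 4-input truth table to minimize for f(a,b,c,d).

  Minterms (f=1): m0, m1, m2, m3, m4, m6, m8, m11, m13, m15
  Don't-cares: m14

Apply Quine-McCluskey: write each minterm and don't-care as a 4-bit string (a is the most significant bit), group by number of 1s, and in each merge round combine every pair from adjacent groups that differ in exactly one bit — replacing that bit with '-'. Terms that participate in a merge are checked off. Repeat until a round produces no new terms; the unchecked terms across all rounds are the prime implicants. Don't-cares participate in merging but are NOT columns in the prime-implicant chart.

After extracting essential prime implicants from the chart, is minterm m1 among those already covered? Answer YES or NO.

[col 0] 0000*, 0001*, 0010*, 0011*, 0100*, 0110*, 1000*, 1011*, 1101*, 1110*, 1111*
[col 1] -000, -011, -110, 0-00*, 0-10*, 00-0*, 00-1*, 000-*, 001-*, 01-0*, 1-11, 11-1, 111-
[col 2] 0--0, 00--
Prime implicants: -000, -011, -110, 0--0, 00--, 1-11, 11-1, 111-
PI chart (minterm → PIs covering it):
  0 | -000,0--0,00--
  1 | 00--  (sole → essential)
  2 | 0--0,00--
  3 | -011,00--
  4 | 0--0  (sole → essential)
  6 | -110,0--0
  8 | -000  (sole → essential)
  11 | -011,1-11
  13 | 11-1  (sole → essential)
  15 | 1-11,11-1,111-
Essential prime implicants: -000, 0--0, 00--, 11-1

YES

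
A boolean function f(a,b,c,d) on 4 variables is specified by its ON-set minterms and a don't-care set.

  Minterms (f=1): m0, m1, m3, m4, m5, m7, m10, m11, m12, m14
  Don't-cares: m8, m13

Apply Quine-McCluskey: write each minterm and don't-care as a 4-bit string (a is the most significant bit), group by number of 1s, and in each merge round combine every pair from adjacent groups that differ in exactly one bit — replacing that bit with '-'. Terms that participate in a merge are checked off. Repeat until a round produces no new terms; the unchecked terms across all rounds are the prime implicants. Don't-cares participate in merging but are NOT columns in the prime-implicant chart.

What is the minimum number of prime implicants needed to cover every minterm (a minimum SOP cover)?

4

[col 0] 0000*, 0001*, 0011*, 0100*, 0101*, 0111*, 1000*, 1010*, 1011*, 1100*, 1101*, 1110*
[col 1] -000*, -011, -100*, -101*, 0-00*, 0-01*, 0-11*, 00-1*, 000-*, 01-1*, 010-*, 1-00*, 1-10*, 10-0*, 101-, 11-0*, 110-*
[col 2] --00, -10-, 0--1, 0-0-, 1--0
Prime implicants: --00, -011, -10-, 0--1, 0-0-, 1--0, 101-
PI chart (minterm → PIs covering it):
  0 | --00,0-0-
  1 | 0--1,0-0-
  3 | -011,0--1
  4 | --00,-10-,0-0-
  5 | -10-,0--1,0-0-
  7 | 0--1  (sole → essential)
  10 | 1--0,101-
  11 | -011,101-
  12 | --00,-10-,1--0
  14 | 1--0  (sole → essential)
Essential prime implicants: 0--1, 1--0
Petrick residual → --00, -011
Minimum SOP uses 4 PIs: c'd' + b'cd + a'd + ad'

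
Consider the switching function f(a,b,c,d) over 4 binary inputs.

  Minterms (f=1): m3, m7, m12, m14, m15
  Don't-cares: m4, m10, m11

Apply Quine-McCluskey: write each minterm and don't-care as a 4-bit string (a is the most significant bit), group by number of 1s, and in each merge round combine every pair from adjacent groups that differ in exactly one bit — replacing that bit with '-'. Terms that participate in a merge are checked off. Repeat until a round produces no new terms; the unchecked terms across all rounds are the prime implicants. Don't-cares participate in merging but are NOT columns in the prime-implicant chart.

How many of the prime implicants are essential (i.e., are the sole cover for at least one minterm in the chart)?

Round 0: 0011✓ 0100✓ 0111✓ 1010✓ 1011✓ 1100✓ 1110✓ 1111✓
Round 1: -011✓ -100 -111✓ 0-11✓ 1-10✓ 1-11✓ 101-✓ 11-0 111-✓
Round 2: --11 1-1-
PIs = {--11, -100, 1-1-, 11-0}
Coverage chart:
  m3: --11 ←essential
  m7: --11 ←essential
  m12: -100,11-0
  m14: 1-1-,11-0
  m15: --11,1-1-
Essential: --11

1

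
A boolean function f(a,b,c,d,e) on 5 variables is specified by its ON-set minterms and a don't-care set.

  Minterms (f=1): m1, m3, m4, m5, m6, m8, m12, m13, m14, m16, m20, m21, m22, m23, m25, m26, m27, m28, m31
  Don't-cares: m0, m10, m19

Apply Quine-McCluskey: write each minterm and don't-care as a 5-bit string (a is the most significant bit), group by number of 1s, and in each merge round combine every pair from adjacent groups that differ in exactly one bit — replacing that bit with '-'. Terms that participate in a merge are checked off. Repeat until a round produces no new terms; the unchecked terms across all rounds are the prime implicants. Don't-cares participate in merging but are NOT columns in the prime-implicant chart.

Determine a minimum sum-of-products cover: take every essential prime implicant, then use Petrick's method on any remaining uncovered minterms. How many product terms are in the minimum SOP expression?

10

[col 0] 00000*, 00001*, 00011*, 00100*, 00101*, 00110*, 01000*, 01010*, 01100*, 01101*, 01110*, 10000*, 10011*, 10100*, 10101*, 10110*, 10111*, 11001*, 11010*, 11011*, 11100*, 11111*
[col 1] -0000*, -0011, -0100*, -0101*, -0110*, -1010, -1100*, 0-000*, 0-100*, 0-101*, 0-110*, 00-00*, 00-01*, 000-1, 0000-*, 001-0*, 0010-*, 01-00*, 01-10*, 010-0*, 011-0*, 0110-*, 1-011*, 1-100*, 1-111*, 10-00*, 10-11*, 101-0*, 101-1*, 1010-*, 1011-*, 11-11*, 110-1, 1101-
[col 2] --100, -0-00, -01-0, -010-, 0--00, 0-1-0, 0-10-, 00-0-, 01--0, 1--11, 101--
Prime implicants: --100, -0-00, -0011, -01-0, -010-, -1010, 0--00, 0-1-0, 0-10-, 00-0-, 000-1, 01--0, 1--11, 101--, 110-1, 1101-
PI chart (minterm → PIs covering it):
  1 | 00-0-,000-1
  3 | -0011,000-1
  4 | --100,-0-00,-01-0,-010-,0--00,0-1-0,0-10-,00-0-
  5 | -010-,0-10-,00-0-
  6 | -01-0,0-1-0
  8 | 0--00,01--0
  12 | --100,0--00,0-1-0,0-10-,01--0
  13 | 0-10-  (sole → essential)
  14 | 0-1-0,01--0
  16 | -0-00  (sole → essential)
  20 | --100,-0-00,-01-0,-010-,101--
  21 | -010-,101--
  22 | -01-0,101--
  23 | 1--11,101--
  25 | 110-1  (sole → essential)
  26 | -1010,1101-
  27 | 1--11,110-1,1101-
  28 | --100  (sole → essential)
  31 | 1--11  (sole → essential)
Essential prime implicants: --100, -0-00, 0-10-, 1--11, 110-1
Petrick residual → -01-0, -010-, -1010, 000-1, 01--0
Minimum SOP uses 10 PIs: cd'e' + b'd'e' + b'ce' + b'cd' + bc'de' + a'cd' + a'b'c'e + a'be' + ade + abc'e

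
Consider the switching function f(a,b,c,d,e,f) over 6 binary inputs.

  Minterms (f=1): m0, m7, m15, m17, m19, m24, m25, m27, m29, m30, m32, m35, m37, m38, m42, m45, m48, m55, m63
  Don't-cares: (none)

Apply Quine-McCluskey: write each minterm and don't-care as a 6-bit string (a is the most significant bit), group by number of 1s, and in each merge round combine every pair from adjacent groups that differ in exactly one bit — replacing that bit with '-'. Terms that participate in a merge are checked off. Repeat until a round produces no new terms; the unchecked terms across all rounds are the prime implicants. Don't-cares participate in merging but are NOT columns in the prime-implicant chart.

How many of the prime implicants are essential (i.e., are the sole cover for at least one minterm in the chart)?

[col 0] 000000*, 000111*, 001111*, 010001*, 010011*, 011000*, 011001*, 011011*, 011101*, 011110, 100000*, 100011, 100101*, 100110, 101010, 101101*, 110000*, 110111*, 111111*
[col 1] -00000, 00-111, 01-001*, 01-011*, 0100-1*, 011-01, 0110-1*, 01100-, 1-0000, 10-101, 11-111
[col 2] 01-0-1
Prime implicants: -00000, 00-111, 01-0-1, 011-01, 01100-, 011110, 1-0000, 10-101, 100011, 100110, 101010, 11-111
PI chart (minterm → PIs covering it):
  0 | -00000  (sole → essential)
  7 | 00-111  (sole → essential)
  15 | 00-111  (sole → essential)
  17 | 01-0-1  (sole → essential)
  19 | 01-0-1  (sole → essential)
  24 | 01100-  (sole → essential)
  25 | 01-0-1,011-01,01100-
  27 | 01-0-1  (sole → essential)
  29 | 011-01  (sole → essential)
  30 | 011110  (sole → essential)
  32 | -00000,1-0000
  35 | 100011  (sole → essential)
  37 | 10-101  (sole → essential)
  38 | 100110  (sole → essential)
  42 | 101010  (sole → essential)
  45 | 10-101  (sole → essential)
  48 | 1-0000  (sole → essential)
  55 | 11-111  (sole → essential)
  63 | 11-111  (sole → essential)
Essential prime implicants: -00000, 00-111, 01-0-1, 011-01, 01100-, 011110, 1-0000, 10-101, 100011, 100110, 101010, 11-111

12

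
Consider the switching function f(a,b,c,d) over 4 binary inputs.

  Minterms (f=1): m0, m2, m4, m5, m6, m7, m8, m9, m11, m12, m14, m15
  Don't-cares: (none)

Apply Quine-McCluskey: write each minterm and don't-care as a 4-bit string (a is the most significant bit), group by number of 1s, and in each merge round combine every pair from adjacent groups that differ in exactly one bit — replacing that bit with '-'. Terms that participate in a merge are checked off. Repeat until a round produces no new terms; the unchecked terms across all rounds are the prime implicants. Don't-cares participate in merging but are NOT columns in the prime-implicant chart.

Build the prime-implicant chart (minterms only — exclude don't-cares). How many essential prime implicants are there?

[col 0] 0000*, 0010*, 0100*, 0101*, 0110*, 0111*, 1000*, 1001*, 1011*, 1100*, 1110*, 1111*
[col 1] -000*, -100*, -110*, -111*, 0-00*, 0-10*, 00-0*, 01-0*, 01-1*, 010-*, 011-*, 1-00*, 1-11, 10-1, 100-, 11-0*, 111-*
[col 2] --00, -1-0, -11-, 0--0, 01--
Prime implicants: --00, -1-0, -11-, 0--0, 01--, 1-11, 10-1, 100-
PI chart (minterm → PIs covering it):
  0 | --00,0--0
  2 | 0--0  (sole → essential)
  4 | --00,-1-0,0--0,01--
  5 | 01--  (sole → essential)
  6 | -1-0,-11-,0--0,01--
  7 | -11-,01--
  8 | --00,100-
  9 | 10-1,100-
  11 | 1-11,10-1
  12 | --00,-1-0
  14 | -1-0,-11-
  15 | -11-,1-11
Essential prime implicants: 0--0, 01--

2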